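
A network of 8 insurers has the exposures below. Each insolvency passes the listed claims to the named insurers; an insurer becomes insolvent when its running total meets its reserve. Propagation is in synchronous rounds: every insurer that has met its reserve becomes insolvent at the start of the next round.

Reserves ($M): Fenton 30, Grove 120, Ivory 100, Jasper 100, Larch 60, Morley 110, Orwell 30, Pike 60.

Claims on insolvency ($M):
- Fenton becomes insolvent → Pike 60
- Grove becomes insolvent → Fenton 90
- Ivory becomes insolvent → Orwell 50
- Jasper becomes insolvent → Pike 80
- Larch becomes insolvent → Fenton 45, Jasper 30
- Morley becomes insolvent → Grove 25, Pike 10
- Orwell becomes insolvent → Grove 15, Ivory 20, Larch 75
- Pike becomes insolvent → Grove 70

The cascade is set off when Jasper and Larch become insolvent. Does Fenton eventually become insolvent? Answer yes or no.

yes

Round 1 — Jasper, Larch become insolvent (initial).
  Fenton: +45 → 45 ≥ 30
  Pike: +80 → 80 ≥ 60
Round 2 — Fenton, Pike become insolvent.
  Grove: +70 → 70 < 120
No further insolvencies.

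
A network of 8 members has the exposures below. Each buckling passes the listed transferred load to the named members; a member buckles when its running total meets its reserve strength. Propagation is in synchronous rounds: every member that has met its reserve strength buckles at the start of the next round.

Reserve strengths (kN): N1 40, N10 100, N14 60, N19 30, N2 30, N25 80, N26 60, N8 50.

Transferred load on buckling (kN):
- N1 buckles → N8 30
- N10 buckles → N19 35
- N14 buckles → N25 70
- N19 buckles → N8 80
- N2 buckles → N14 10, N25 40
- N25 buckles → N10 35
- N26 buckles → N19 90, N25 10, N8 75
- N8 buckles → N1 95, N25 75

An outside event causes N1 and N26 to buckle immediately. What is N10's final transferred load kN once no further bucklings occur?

Round 1 — N1, N26 buckle (initial).
  N19: +90 → 90 ≥ 30
  N25: +10 → 10 < 80
  N8: +30+75 → 105 ≥ 50
Round 2 — N19, N8 buckle.
  N25: +75 → 85 ≥ 80
Round 3 — N25 buckles.
  N10: +35 → 35 < 100
No further bucklings.

35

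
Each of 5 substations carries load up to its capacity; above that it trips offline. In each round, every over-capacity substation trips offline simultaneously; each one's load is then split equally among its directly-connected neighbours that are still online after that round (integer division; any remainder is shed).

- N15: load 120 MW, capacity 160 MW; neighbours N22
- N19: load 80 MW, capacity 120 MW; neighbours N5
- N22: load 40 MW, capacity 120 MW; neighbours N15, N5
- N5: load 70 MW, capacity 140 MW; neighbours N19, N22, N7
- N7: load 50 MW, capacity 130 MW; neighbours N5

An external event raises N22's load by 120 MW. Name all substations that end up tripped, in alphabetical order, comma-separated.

N15, N19, N22, N5

Round 1 — N22 at 160 > 120. N22 trips offline.
  N22 sheds 160 MW to N15, N5: 80 each.
    N15: 120+80 = 200 > 160
    N5: 70+80 = 150 > 140
Round 2 — N15, N5 trip offline.
  N15 sheds 200 MW: no online neighbours, lost.
  N5 sheds 150 MW to N19, N7: 75 each.
    N19: 80+75 = 155 > 120
    N7: 50+75 = 125 ≤ 130
Round 3 — N19 trips offline.
  N19 sheds 155 MW: no online neighbours, lost.
No further trips.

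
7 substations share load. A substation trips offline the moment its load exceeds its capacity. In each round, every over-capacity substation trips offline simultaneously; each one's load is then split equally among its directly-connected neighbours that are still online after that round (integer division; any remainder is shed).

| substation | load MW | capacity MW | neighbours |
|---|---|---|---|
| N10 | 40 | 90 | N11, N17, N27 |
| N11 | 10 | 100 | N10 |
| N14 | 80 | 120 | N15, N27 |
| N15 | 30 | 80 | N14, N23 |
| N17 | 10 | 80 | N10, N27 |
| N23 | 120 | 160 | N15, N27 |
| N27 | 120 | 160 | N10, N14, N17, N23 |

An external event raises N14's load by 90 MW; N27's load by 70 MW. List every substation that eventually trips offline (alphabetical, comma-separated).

N10, N14, N15, N17, N23, N27

Round 1 — N14 at 170 > 120; N27 at 190 > 160. N14, N27 trip offline.
  N14 sheds 170 MW to N15: 170 each.
    N15: 30+170 = 200 > 80
  N27 sheds 190 MW to N10, N17, N23: 63 each (1 lost).
    N10: 40+63 = 103 > 90
    N17: 10+63 = 73 ≤ 80
    N23: 120+63 = 183 > 160
Round 2 — N10, N15, N23 trip offline.
  N10 sheds 103 MW to N11, N17: 51 each (1 lost).
    N11: 10+51 = 61 ≤ 100
    N17: 73+51 = 124 > 80
  N15 sheds 200 MW: no online neighbours, lost.
  N23 sheds 183 MW: no online neighbours, lost.
Round 3 — N17 trips offline.
  N17 sheds 124 MW: no online neighbours, lost.
No further trips.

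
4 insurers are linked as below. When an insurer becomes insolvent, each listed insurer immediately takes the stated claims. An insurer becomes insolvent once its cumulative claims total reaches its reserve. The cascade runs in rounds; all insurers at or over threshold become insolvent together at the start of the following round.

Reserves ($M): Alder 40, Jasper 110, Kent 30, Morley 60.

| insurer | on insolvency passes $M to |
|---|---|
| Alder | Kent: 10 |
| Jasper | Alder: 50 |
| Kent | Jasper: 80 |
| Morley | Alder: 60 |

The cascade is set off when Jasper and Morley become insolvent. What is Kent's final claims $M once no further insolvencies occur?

10

Round 1 — Jasper, Morley become insolvent (initial).
  Alder: +50+60 → 110 ≥ 40
Round 2 — Alder becomes insolvent.
  Kent: +10 → 10 < 30
No further insolvencies.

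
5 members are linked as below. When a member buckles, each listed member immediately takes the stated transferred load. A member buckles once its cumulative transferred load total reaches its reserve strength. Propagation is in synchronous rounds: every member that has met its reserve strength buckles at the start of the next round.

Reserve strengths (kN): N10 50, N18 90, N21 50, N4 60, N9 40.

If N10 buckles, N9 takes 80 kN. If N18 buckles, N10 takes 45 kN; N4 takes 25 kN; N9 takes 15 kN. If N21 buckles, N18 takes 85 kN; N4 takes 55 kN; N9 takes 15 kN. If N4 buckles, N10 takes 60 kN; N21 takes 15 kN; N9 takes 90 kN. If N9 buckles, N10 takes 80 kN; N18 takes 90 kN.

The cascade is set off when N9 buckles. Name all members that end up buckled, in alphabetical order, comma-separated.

N10, N18, N9

Round 1 — N9 buckles (initial).
  N10: +80 → 80 ≥ 50
  N18: +90 → 90 ≥ 90
Round 2 — N10, N18 buckle.
  N4: +25 → 25 < 60
No further bucklings.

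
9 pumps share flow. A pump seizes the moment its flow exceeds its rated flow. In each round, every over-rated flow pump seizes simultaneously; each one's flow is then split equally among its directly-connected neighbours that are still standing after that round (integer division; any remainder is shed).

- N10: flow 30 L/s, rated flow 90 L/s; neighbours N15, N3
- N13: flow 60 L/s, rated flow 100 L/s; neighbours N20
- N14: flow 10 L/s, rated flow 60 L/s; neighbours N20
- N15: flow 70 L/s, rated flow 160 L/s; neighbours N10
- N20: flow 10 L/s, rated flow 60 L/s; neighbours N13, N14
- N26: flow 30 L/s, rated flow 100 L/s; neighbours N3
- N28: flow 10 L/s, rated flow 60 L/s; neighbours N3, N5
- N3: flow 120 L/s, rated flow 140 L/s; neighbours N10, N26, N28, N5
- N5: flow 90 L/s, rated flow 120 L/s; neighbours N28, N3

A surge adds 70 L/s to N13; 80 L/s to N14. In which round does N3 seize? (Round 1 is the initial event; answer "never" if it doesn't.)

never

Round 1 — N13 at 130 > 100; N14 at 90 > 60. N13, N14 seize.
  N13 sheds 130 L/s to N20: 130 each.
    N20: 10+130 = 140 > 60
  N14 sheds 90 L/s to N20: 90 each.
    N20: 140+90 = 230 > 60
Round 2 — N20 seizes.
  N20 sheds 230 L/s: no online neighbours, lost.
No further seizures.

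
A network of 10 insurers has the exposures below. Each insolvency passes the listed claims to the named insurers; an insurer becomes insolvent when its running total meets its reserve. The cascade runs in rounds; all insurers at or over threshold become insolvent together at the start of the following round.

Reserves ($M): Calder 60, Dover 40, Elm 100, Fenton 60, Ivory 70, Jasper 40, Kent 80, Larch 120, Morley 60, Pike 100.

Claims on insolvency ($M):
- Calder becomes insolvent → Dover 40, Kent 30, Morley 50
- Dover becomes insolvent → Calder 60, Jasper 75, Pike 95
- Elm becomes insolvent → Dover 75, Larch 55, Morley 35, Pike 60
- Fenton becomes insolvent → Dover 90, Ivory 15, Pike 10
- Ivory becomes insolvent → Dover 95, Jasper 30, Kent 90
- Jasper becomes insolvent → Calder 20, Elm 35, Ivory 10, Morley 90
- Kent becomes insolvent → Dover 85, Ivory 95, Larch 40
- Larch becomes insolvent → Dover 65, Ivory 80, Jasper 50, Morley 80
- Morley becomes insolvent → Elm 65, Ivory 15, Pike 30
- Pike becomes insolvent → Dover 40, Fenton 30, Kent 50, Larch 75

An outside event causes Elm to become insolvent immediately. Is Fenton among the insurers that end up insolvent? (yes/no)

no

Round 1 — Elm becomes insolvent (initial).
  Dover: +75 → 75 ≥ 40
  Larch: +55 → 55 < 120
  Morley: +35 → 35 < 60
  Pike: +60 → 60 < 100
Round 2 — Dover becomes insolvent.
  Calder: +60 → 60 ≥ 60
  Jasper: +75 → 75 ≥ 40
  Pike: +95 → 155 ≥ 100
Round 3 — Calder, Jasper, Pike become insolvent.
  Fenton: +30 → 30 < 60
  Ivory: +10 → 10 < 70
  Kent: +30+50 → 80 ≥ 80
  Larch: +75 → 130 ≥ 120
  Morley: +50+90 → 175 ≥ 60
Round 4 — Kent, Larch, Morley become insolvent.
  Ivory: +95+80+15 → 200 ≥ 70
Round 5 — Ivory becomes insolvent.
No further insolvencies.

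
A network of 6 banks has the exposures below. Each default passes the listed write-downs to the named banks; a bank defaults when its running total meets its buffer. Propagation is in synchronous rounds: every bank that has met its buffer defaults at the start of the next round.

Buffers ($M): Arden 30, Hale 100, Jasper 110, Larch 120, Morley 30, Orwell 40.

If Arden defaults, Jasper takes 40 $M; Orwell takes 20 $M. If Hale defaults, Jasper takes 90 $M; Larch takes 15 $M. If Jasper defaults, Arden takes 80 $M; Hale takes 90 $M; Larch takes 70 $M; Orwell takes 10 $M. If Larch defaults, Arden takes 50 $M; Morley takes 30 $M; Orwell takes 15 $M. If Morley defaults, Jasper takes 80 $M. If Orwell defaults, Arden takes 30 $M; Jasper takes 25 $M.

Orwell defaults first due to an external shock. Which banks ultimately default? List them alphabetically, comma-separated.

Round 1 — Orwell defaults (initial).
  Arden: +30 → 30 ≥ 30
  Jasper: +25 → 25 < 110
Round 2 — Arden defaults.
  Jasper: +40 → 65 < 110
No further defaults.

Arden, Orwell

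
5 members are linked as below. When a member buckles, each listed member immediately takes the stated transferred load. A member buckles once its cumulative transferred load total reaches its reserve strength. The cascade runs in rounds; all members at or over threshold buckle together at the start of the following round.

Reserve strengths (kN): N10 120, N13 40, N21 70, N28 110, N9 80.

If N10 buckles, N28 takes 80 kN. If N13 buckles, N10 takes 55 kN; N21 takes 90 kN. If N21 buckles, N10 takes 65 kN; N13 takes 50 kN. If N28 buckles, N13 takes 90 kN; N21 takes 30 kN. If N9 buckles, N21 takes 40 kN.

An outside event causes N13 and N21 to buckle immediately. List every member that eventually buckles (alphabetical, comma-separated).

N10, N13, N21

Round 1 — N13, N21 buckle (initial).
  N10: +55+65 → 120 ≥ 120
Round 2 — N10 buckles.
  N28: +80 → 80 < 110
No further bucklings.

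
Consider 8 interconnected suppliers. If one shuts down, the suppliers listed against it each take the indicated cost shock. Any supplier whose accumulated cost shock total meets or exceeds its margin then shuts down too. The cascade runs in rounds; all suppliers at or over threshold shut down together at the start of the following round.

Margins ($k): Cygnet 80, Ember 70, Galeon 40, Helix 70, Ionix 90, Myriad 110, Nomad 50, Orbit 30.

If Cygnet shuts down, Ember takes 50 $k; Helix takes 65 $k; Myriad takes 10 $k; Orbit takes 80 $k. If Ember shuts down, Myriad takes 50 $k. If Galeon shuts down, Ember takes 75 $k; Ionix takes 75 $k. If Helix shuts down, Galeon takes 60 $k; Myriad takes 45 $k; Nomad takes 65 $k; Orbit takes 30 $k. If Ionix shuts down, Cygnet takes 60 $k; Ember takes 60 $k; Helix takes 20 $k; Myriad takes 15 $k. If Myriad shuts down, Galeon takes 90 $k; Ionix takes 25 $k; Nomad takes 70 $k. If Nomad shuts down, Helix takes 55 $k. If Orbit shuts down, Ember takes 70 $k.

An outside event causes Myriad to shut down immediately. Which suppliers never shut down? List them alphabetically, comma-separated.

Round 1 — Myriad shuts down (initial).
  Galeon: +90 → 90 ≥ 40
  Ionix: +25 → 25 < 90
  Nomad: +70 → 70 ≥ 50
Round 2 — Galeon, Nomad shut down.
  Ember: +75 → 75 ≥ 70
  Helix: +55 → 55 < 70
  Ionix: +75 → 100 ≥ 90
Round 3 — Ember, Ionix shut down.
  Cygnet: +60 → 60 < 80
  Helix: +20 → 75 ≥ 70
Round 4 — Helix shuts down.
  Orbit: +30 → 30 ≥ 30
Round 5 — Orbit shuts down.
No further shutdowns.

Cygnet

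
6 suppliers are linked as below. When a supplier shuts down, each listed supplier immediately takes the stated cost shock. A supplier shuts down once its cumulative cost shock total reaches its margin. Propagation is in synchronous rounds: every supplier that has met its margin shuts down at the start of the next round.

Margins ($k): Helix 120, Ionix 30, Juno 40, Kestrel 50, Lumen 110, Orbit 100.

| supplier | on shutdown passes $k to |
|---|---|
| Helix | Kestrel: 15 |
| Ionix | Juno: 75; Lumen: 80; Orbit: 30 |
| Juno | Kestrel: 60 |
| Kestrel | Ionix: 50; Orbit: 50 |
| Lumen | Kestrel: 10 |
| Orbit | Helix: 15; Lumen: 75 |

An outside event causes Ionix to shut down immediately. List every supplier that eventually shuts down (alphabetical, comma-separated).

Round 1 — Ionix shuts down (initial).
  Juno: +75 → 75 ≥ 40
  Lumen: +80 → 80 < 110
  Orbit: +30 → 30 < 100
Round 2 — Juno shuts down.
  Kestrel: +60 → 60 ≥ 50
Round 3 — Kestrel shuts down.
  Orbit: +50 → 80 < 100
No further shutdowns.

Ionix, Juno, Kestrel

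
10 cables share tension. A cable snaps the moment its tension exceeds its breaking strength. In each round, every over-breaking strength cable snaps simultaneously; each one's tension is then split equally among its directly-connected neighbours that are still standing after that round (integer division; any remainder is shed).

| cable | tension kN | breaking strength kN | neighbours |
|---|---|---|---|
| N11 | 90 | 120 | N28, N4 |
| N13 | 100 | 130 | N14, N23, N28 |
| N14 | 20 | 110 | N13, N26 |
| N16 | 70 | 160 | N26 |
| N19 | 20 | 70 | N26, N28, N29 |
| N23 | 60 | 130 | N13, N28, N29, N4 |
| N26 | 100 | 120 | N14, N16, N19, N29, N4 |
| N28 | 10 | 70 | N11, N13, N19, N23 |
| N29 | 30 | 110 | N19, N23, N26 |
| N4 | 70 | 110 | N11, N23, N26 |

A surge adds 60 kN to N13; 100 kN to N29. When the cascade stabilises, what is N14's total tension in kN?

108

Round 1 — N13 at 160 > 130; N29 at 130 > 110. N13, N29 snap.
  N13 sheds 160 kN to N14, N23, N28: 53 each (1 lost).
    N14: 20+53 = 73 ≤ 110
    N23: 60+53 = 113 ≤ 130
    N28: 10+53 = 63 ≤ 70
  N29 sheds 130 kN to N19, N23, N26: 43 each (1 lost).
    N19: 20+43 = 63 ≤ 70
    N23: 113+43 = 156 > 130
    N26: 100+43 = 143 > 120
Round 2 — N23, N26 snap.
  N23 sheds 156 kN to N28, N4: 78 each.
    N28: 63+78 = 141 > 70
    N4: 70+78 = 148 > 110
  N26 sheds 143 kN to N14, N16, N19, N4: 35 each (3 lost).
    N14: 73+35 = 108 ≤ 110
    N16: 70+35 = 105 ≤ 160
    N19: 63+35 = 98 > 70
    N4: 148+35 = 183 > 110
Round 3 — N19, N28, N4 snap.
  N19 sheds 98 kN: no online neighbours, lost.
  N28 sheds 141 kN to N11: 141 each.
    N11: 90+141 = 231 > 120
  N4 sheds 183 kN to N11: 183 each.
    N11: 231+183 = 414 > 120
Round 4 — N11 snaps.
  N11 sheds 414 kN: no online neighbours, lost.
No further breaks.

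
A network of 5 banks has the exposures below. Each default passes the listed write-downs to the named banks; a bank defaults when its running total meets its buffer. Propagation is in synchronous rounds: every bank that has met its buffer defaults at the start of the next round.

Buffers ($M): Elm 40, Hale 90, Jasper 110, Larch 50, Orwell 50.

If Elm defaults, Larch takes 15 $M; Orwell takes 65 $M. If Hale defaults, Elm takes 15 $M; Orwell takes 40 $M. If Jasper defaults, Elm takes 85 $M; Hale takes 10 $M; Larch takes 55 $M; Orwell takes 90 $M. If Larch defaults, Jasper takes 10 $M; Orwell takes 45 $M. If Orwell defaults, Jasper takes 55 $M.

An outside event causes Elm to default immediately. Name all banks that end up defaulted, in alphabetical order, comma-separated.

Elm, Orwell

Round 1 — Elm defaults (initial).
  Larch: +15 → 15 < 50
  Orwell: +65 → 65 ≥ 50
Round 2 — Orwell defaults.
  Jasper: +55 → 55 < 110
No further defaults.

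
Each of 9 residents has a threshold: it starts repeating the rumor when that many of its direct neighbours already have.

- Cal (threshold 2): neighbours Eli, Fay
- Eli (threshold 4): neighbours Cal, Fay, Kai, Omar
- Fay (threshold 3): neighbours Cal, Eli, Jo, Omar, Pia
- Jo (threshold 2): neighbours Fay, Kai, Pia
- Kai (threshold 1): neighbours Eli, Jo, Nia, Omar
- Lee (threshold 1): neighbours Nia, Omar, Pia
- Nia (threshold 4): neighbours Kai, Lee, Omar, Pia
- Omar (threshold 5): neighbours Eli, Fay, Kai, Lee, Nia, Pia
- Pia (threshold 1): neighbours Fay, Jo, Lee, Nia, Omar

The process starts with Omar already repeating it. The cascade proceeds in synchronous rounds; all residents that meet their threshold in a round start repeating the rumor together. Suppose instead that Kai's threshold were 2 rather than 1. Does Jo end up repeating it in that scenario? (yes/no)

With Kai's threshold at 2:
Round 1 — Omar starts repeating the rumor (initial).
Round 2 — checking thresholds:
  Eli: 1 of 4 neighbours < 4, not yet.
  Fay: 1 of 5 neighbours < 3, not yet.
  Kai: 1 of 4 neighbours < 2, not yet.
  Lee: 1 of 3 neighbours ≥ 1, starts repeating the rumor.
  Nia: 1 of 4 neighbours < 4, not yet.
  Pia: 1 of 5 neighbours ≥ 1, starts repeating the rumor.
Round 3 — no new spreads; cascade stops.

no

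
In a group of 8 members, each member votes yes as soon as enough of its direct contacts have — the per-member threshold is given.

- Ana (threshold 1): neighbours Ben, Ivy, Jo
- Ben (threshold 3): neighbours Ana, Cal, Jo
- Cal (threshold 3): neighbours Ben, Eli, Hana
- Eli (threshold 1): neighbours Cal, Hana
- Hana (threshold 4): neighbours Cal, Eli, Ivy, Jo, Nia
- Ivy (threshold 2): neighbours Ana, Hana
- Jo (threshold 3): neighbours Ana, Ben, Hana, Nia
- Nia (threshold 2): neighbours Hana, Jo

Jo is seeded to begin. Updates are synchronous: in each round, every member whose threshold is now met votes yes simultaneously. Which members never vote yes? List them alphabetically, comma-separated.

Ben, Cal, Eli, Hana, Ivy, Nia

Round 1 — Jo votes yes (initial).
Round 2 — checking thresholds:
  Ana: 1 of 3 neighbours ≥ 1, votes yes.
  Ben: 1 of 3 neighbours < 3, below threshold.
  Hana: 1 of 5 neighbours < 4, below threshold.
  Nia: 1 of 2 neighbours < 2, below threshold.
Round 3 — no new yes votes; cascade stops.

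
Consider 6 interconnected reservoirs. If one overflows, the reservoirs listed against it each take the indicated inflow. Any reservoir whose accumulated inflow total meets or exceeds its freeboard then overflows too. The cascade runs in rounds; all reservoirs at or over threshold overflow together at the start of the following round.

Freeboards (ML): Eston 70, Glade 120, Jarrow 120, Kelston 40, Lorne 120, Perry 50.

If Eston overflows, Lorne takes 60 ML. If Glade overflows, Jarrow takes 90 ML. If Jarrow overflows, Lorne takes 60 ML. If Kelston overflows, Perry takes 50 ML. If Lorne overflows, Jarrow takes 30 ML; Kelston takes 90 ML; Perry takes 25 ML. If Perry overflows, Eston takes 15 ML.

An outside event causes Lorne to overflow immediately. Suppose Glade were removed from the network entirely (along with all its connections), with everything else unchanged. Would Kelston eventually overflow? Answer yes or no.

yes

With Glade removed:
Round 1 — Lorne overflows (initial).
  Jarrow: +30 → 30 < 120
  Kelston: +90 → 90 ≥ 40
  Perry: +25 → 25 < 50
Round 2 — Kelston overflows.
  Perry: +50 → 75 ≥ 50
Round 3 — Perry overflows.
  Eston: +15 → 15 < 70
No further overflows.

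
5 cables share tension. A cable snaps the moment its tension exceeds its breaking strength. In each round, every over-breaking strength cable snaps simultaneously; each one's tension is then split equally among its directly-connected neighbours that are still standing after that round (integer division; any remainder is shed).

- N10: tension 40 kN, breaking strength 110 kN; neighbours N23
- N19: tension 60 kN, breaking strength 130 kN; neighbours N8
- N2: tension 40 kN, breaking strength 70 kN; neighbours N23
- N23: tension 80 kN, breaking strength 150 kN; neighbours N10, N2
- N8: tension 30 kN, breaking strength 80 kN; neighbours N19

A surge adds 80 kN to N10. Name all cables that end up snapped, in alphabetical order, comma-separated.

N10, N2, N23

Round 1 — N10 at 120 > 110. N10 snaps.
  N10 sheds 120 kN to N23: 120 each.
    N23: 80+120 = 200 > 150
Round 2 — N23 snaps.
  N23 sheds 200 kN to N2: 200 each.
    N2: 40+200 = 240 > 70
Round 3 — N2 snaps.
  N2 sheds 240 kN: no online neighbours, lost.
No further breaks.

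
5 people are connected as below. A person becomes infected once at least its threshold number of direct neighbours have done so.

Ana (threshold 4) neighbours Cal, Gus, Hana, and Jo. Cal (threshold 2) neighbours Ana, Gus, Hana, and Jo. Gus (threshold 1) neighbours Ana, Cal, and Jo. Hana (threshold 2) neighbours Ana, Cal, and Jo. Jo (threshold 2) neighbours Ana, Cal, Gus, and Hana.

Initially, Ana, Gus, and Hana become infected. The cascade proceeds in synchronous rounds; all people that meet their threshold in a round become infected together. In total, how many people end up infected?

Round 1 — Ana, Gus, Hana become infected (initial).
Round 2 — checking thresholds:
  Cal: 3 of 4 neighbours ≥ 2, becomes infected.
  Jo: 3 of 4 neighbours ≥ 2, becomes infected.
Round 3 — no new infections; cascade stops.

5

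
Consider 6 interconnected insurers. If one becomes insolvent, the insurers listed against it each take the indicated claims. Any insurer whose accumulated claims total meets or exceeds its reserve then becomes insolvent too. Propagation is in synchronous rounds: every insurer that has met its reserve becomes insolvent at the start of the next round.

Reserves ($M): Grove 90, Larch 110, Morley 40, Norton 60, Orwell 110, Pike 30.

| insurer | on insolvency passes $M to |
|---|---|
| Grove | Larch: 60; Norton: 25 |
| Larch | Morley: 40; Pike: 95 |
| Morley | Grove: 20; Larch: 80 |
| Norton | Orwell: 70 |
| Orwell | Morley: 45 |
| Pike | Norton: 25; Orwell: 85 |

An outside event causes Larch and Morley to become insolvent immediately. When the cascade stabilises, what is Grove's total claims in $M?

20

Round 1 — Larch, Morley become insolvent (initial).
  Grove: +20 → 20 < 90
  Pike: +95 → 95 ≥ 30
Round 2 — Pike becomes insolvent.
  Norton: +25 → 25 < 60
  Orwell: +85 → 85 < 110
No further insolvencies.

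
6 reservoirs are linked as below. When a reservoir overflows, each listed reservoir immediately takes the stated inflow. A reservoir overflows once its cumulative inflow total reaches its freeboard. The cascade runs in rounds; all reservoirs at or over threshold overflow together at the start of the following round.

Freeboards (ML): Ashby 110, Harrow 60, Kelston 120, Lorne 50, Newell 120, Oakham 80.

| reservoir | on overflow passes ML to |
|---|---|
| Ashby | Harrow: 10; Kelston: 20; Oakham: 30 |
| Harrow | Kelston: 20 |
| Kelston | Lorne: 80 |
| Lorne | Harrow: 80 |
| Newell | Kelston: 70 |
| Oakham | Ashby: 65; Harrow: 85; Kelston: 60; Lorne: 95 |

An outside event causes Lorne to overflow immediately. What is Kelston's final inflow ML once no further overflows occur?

Round 1 — Lorne overflows (initial).
  Harrow: +80 → 80 ≥ 60
Round 2 — Harrow overflows.
  Kelston: +20 → 20 < 120
No further overflows.

20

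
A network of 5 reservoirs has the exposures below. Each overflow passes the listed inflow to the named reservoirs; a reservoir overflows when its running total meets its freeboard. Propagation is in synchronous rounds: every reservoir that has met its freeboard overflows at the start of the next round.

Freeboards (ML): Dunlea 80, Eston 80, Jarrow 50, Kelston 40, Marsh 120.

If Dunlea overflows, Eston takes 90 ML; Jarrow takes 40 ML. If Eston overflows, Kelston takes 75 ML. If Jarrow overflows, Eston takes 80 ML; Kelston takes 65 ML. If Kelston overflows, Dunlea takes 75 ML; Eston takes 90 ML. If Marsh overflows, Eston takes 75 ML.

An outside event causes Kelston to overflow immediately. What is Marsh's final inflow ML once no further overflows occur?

Round 1 — Kelston overflows (initial).
  Dunlea: +75 → 75 < 80
  Eston: +90 → 90 ≥ 80
Round 2 — Eston overflows.
No further overflows.

0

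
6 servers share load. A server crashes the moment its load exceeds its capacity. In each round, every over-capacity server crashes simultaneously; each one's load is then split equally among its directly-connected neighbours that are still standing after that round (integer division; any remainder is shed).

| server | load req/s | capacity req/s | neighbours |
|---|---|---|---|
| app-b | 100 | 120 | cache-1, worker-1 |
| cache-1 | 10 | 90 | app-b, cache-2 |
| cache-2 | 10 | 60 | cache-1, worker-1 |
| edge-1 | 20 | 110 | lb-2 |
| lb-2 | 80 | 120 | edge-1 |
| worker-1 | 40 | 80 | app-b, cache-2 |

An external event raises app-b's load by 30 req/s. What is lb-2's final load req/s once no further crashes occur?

80

Round 1 — app-b at 130 > 120. app-b crashes.
  app-b sheds 130 req/s to cache-1, worker-1: 65 each.
    cache-1: 10+65 = 75 ≤ 90
    worker-1: 40+65 = 105 > 80
Round 2 — worker-1 crashes.
  worker-1 sheds 105 req/s to cache-2: 105 each.
    cache-2: 10+105 = 115 > 60
Round 3 — cache-2 crashes.
  cache-2 sheds 115 req/s to cache-1: 115 each.
    cache-1: 75+115 = 190 > 90
Round 4 — cache-1 crashes.
  cache-1 sheds 190 req/s: no online neighbours, lost.
No further crashes.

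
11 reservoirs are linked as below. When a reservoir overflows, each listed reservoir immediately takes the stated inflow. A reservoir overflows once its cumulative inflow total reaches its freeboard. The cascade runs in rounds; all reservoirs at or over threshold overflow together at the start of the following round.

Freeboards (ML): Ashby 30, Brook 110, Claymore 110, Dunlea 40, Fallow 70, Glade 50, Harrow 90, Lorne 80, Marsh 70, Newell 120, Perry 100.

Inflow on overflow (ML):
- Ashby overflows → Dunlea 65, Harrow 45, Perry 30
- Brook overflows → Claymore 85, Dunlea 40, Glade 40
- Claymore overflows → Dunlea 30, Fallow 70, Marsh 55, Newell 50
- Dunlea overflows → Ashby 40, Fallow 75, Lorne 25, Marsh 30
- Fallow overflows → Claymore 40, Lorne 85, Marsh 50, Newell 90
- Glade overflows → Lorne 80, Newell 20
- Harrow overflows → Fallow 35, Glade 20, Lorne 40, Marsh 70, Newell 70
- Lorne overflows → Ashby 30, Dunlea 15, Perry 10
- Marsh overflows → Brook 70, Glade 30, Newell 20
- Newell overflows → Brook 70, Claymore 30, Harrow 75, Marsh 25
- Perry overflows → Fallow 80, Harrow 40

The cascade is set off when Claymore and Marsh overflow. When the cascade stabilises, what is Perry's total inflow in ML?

Round 1 — Claymore, Marsh overflow (initial).
  Brook: +70 → 70 < 110
  Dunlea: +30 → 30 < 40
  Fallow: +70 → 70 ≥ 70
  Glade: +30 → 30 < 50
  Newell: +50+20 → 70 < 120
Round 2 — Fallow overflows.
  Lorne: +85 → 85 ≥ 80
  Newell: +90 → 160 ≥ 120
Round 3 — Lorne, Newell overflow.
  Ashby: +30 → 30 ≥ 30
  Brook: +70 → 140 ≥ 110
  Dunlea: +15 → 45 ≥ 40
  Harrow: +75 → 75 < 90
  Perry: +10 → 10 < 100
Round 4 — Ashby, Brook, Dunlea overflow.
  Glade: +40 → 70 ≥ 50
  Harrow: +45 → 120 ≥ 90
  Perry: +30 → 40 < 100
Round 5 — Glade, Harrow overflow.
No further overflows.

40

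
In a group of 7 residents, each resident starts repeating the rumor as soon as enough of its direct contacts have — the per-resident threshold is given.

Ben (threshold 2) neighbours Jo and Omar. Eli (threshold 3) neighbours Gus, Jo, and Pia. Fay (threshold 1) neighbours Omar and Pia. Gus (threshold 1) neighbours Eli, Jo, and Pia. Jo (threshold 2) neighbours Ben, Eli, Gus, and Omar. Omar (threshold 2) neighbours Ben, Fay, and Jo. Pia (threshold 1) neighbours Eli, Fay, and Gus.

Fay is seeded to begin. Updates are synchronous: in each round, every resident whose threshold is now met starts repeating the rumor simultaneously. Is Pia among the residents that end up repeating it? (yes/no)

Round 1 — Fay starts repeating the rumor (initial).
Round 2 — checking thresholds:
  Omar: 1 of 3 neighbours < 2, holds.
  Pia: 1 of 3 neighbours ≥ 1, starts repeating the rumor.
Round 3 — checking thresholds:
  Eli: 1 of 3 neighbours < 3, holds.
  Gus: 1 of 3 neighbours ≥ 1, starts repeating the rumor.
  Omar: 1 of 3 neighbours < 2, holds.
Round 4 — no new spreads; cascade stops.

yes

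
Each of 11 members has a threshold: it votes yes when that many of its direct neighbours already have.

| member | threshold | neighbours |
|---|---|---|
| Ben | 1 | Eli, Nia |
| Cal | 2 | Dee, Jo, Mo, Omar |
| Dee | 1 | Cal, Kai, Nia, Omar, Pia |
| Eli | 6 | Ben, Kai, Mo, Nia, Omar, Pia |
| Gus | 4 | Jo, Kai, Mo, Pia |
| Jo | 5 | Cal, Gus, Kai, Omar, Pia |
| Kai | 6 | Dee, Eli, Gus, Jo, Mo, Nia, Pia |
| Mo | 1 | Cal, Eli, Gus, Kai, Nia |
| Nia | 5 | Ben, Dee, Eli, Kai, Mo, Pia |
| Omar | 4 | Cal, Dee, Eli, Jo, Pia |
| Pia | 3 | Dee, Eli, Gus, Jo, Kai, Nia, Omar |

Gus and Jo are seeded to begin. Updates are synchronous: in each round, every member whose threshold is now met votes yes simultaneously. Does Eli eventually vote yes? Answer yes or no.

Round 1 — Gus, Jo vote yes (initial).
Round 2 — checking thresholds:
  Cal: 1 of 4 neighbours < 2, holds.
  Kai: 2 of 7 neighbours < 6, holds.
  Mo: 1 of 5 neighbours ≥ 1, votes yes.
  Omar: 1 of 5 neighbours < 4, holds.
  Pia: 2 of 7 neighbours < 3, holds.
Round 3 — checking thresholds:
  Cal: 2 of 4 neighbours ≥ 2, votes yes.
  Eli: 1 of 6 neighbours < 6, holds.
  Kai: 3 of 7 neighbours < 6, holds.
  Nia: 1 of 6 neighbours < 5, holds.
  Omar: 1 of 5 neighbours < 4, holds.
  Pia: 2 of 7 neighbours < 3, holds.
Round 4 — checking thresholds:
  Dee: 1 of 5 neighbours ≥ 1, votes yes.
  Eli: 1 of 6 neighbours < 6, holds.
  Kai: 3 of 7 neighbours < 6, holds.
  Nia: 1 of 6 neighbours < 5, holds.
  Omar: 2 of 5 neighbours < 4, holds.
  Pia: 2 of 7 neighbours < 3, holds.
Round 5 — checking thresholds:
  Eli: 1 of 6 neighbours < 6, holds.
  Kai: 4 of 7 neighbours < 6, holds.
  Nia: 2 of 6 neighbours < 5, holds.
  Omar: 3 of 5 neighbours < 4, holds.
  Pia: 3 of 7 neighbours ≥ 3, votes yes.
Round 6 — checking thresholds:
  Eli: 2 of 6 neighbours < 6, holds.
  Kai: 5 of 7 neighbours < 6, holds.
  Nia: 3 of 6 neighbours < 5, holds.
  Omar: 4 of 5 neighbours ≥ 4, votes yes.
Round 7 — no new yes votes; cascade stops.

no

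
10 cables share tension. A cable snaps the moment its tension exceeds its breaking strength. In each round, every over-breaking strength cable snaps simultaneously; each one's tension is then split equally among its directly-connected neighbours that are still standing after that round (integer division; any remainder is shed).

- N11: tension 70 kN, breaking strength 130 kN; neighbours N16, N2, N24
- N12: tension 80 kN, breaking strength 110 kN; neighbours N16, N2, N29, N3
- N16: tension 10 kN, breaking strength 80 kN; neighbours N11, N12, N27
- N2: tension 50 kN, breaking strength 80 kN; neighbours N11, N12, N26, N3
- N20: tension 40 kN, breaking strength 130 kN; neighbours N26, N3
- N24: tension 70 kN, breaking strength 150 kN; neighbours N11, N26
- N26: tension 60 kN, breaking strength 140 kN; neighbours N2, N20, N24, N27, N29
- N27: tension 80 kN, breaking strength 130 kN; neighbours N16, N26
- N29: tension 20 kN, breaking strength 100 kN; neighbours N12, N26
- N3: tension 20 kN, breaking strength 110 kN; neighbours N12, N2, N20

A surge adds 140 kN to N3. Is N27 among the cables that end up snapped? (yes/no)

Round 1 — N3 at 160 > 110. N3 snaps.
  N3 sheds 160 kN to N12, N2, N20: 53 each (1 lost).
    N12: 80+53 = 133 > 110
    N2: 50+53 = 103 > 80
    N20: 40+53 = 93 ≤ 130
Round 2 — N12, N2 snap.
  N12 sheds 133 kN to N16, N29: 66 each (1 lost).
    N16: 10+66 = 76 ≤ 80
    N29: 20+66 = 86 ≤ 100
  N2 sheds 103 kN to N11, N26: 51 each (1 lost).
    N11: 70+51 = 121 ≤ 130
    N26: 60+51 = 111 ≤ 140
No further breaks.

no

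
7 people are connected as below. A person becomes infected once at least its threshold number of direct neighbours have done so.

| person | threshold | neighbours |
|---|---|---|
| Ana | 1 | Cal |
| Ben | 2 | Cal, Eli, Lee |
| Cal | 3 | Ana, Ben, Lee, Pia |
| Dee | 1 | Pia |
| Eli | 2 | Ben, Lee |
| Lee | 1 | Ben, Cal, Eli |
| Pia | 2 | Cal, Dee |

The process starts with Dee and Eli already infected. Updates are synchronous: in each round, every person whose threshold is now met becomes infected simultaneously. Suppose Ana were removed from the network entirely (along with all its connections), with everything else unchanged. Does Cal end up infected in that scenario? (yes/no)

no

With Ana removed:
Round 1 — Dee, Eli become infected (initial).
Round 2 — checking thresholds:
  Ben: 1 of 3 neighbours < 2, holds.
  Lee: 1 of 3 neighbours ≥ 1, becomes infected.
  Pia: 1 of 2 neighbours < 2, holds.
Round 3 — checking thresholds:
  Ben: 2 of 3 neighbours ≥ 2, becomes infected.
  Cal: 1 of 3 neighbours < 3, holds.
  Pia: 1 of 2 neighbours < 2, holds.
Round 4 — no new infections; cascade stops.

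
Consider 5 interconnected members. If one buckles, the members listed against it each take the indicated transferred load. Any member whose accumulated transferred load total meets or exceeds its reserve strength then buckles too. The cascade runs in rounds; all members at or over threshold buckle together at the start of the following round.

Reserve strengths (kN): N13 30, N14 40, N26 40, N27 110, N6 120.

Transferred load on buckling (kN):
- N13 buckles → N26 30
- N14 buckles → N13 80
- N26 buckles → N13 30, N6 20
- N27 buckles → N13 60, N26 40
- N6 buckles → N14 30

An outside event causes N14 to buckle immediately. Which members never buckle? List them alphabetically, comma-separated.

N26, N27, N6

Round 1 — N14 buckles (initial).
  N13: +80 → 80 ≥ 30
Round 2 — N13 buckles.
  N26: +30 → 30 < 40
No further bucklings.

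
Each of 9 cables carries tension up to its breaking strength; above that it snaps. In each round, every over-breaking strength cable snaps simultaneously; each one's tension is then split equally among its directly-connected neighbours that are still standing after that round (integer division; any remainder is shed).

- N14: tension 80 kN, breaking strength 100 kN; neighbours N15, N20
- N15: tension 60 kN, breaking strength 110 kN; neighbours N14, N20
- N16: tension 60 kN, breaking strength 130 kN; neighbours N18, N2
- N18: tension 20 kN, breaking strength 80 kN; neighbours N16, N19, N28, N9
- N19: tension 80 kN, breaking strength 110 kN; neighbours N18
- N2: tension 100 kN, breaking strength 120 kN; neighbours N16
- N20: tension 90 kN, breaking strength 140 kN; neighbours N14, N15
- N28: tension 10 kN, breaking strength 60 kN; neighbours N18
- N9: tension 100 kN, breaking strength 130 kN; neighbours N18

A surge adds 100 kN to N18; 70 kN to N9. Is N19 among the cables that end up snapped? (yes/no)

Round 1 — N18 at 120 > 80; N9 at 170 > 130. N18, N9 snap.
  N18 sheds 120 kN to N16, N19, N28: 40 each.
    N16: 60+40 = 100 ≤ 130
    N19: 80+40 = 120 > 110
    N28: 10+40 = 50 ≤ 60
  N9 sheds 170 kN: no online neighbours, lost.
Round 2 — N19 snaps.
  N19 sheds 120 kN: no online neighbours, lost.
No further breaks.

yes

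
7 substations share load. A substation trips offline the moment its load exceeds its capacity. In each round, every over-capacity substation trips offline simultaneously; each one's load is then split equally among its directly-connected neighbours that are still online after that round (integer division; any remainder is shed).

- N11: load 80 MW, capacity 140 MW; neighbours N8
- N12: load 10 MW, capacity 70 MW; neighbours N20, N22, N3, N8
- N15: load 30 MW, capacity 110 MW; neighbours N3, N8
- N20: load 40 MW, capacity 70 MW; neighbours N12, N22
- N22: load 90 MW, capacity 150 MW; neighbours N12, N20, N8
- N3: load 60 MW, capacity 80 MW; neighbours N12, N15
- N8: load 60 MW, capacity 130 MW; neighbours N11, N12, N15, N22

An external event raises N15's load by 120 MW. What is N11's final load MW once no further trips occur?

Round 1 — N15 at 150 > 110. N15 trips offline.
  N15 sheds 150 MW to N3, N8: 75 each.
    N3: 60+75 = 135 > 80
    N8: 60+75 = 135 > 130
Round 2 — N3, N8 trip offline.
  N3 sheds 135 MW to N12: 135 each.
    N12: 10+135 = 145 > 70
  N8 sheds 135 MW to N11, N12, N22: 45 each.
    N11: 80+45 = 125 ≤ 140
    N12: 145+45 = 190 > 70
    N22: 90+45 = 135 ≤ 150
Round 3 — N12 trips offline.
  N12 sheds 190 MW to N20, N22: 95 each.
    N20: 40+95 = 135 > 70
    N22: 135+95 = 230 > 150
Round 4 — N20, N22 trip offline.
  N20 sheds 135 MW: no online neighbours, lost.
  N22 sheds 230 MW: no online neighbours, lost.
No further trips.

125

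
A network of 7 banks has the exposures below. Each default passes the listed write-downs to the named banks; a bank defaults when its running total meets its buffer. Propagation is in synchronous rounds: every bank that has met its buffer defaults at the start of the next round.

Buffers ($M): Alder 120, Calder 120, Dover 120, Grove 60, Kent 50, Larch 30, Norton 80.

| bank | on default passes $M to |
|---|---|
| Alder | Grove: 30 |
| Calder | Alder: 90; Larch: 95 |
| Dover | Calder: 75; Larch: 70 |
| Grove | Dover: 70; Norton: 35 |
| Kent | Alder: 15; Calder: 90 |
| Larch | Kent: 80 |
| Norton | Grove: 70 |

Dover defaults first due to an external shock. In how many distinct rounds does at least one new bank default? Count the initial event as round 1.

Round 1 — Dover defaults (initial).
  Calder: +75 → 75 < 120
  Larch: +70 → 70 ≥ 30
Round 2 — Larch defaults.
  Kent: +80 → 80 ≥ 50
Round 3 — Kent defaults.
  Alder: +15 → 15 < 120
  Calder: +90 → 165 ≥ 120
Round 4 — Calder defaults.
  Alder: +90 → 105 < 120
No further defaults.

4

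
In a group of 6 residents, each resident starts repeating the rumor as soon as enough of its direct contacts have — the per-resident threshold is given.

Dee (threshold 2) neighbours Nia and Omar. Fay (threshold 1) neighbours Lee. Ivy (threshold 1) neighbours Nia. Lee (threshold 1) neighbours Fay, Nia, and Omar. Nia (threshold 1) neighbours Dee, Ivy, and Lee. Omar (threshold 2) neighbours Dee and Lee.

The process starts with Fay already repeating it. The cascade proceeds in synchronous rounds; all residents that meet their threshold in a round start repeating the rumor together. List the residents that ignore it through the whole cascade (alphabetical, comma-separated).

Round 1 — Fay starts repeating the rumor (initial).
Round 2 — checking thresholds:
  Lee: 1 of 3 neighbours ≥ 1, starts repeating the rumor.
Round 3 — checking thresholds:
  Nia: 1 of 3 neighbours ≥ 1, starts repeating the rumor.
  Omar: 1 of 2 neighbours < 2, below threshold.
Round 4 — checking thresholds:
  Dee: 1 of 2 neighbours < 2, below threshold.
  Ivy: 1 of 1 neighbours ≥ 1, starts repeating the rumor.
  Omar: 1 of 2 neighbours < 2, below threshold.
Round 5 — no new spreads; cascade stops.

Dee, Omar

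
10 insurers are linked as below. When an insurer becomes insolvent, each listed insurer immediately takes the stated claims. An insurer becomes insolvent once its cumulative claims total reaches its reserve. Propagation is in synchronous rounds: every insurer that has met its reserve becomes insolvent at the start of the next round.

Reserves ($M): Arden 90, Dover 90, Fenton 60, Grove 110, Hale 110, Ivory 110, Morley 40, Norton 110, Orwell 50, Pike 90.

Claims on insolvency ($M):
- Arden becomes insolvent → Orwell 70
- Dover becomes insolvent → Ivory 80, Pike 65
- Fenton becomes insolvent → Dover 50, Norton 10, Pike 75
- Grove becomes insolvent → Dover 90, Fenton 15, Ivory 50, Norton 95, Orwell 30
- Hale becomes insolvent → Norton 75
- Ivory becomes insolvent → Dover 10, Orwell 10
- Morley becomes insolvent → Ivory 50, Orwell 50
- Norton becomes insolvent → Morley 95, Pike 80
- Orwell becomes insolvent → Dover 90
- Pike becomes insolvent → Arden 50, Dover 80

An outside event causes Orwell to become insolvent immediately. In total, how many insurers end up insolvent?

2

Round 1 — Orwell becomes insolvent (initial).
  Dover: +90 → 90 ≥ 90
Round 2 — Dover becomes insolvent.
  Ivory: +80 → 80 < 110
  Pike: +65 → 65 < 90
No further insolvencies.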